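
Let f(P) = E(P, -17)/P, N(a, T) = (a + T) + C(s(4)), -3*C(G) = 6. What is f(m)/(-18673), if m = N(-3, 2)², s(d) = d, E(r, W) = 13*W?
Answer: 221/168057 ≈ 0.0013150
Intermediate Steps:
C(G) = -2 (C(G) = -⅓*6 = -2)
N(a, T) = -2 + T + a (N(a, T) = (a + T) - 2 = (T + a) - 2 = -2 + T + a)
m = 9 (m = (-2 + 2 - 3)² = (-3)² = 9)
f(P) = -221/P (f(P) = (13*(-17))/P = -221/P)
f(m)/(-18673) = -221/9/(-18673) = -221*⅑*(-1/18673) = -221/9*(-1/18673) = 221/168057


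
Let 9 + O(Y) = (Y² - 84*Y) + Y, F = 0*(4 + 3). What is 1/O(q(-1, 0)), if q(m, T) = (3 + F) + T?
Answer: -1/249 ≈ -0.0040161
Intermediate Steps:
F = 0 (F = 0*7 = 0)
q(m, T) = 3 + T (q(m, T) = (3 + 0) + T = 3 + T)
O(Y) = -9 + Y² - 83*Y (O(Y) = -9 + ((Y² - 84*Y) + Y) = -9 + (Y² - 83*Y) = -9 + Y² - 83*Y)
1/O(q(-1, 0)) = 1/(-9 + (3 + 0)² - 83*(3 + 0)) = 1/(-9 + 3² - 83*3) = 1/(-9 + 9 - 249) = 1/(-249) = -1/249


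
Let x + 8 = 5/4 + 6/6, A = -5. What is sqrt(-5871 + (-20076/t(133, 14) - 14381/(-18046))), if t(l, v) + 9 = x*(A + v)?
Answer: I*sqrt(146128805191222)/162414 ≈ 74.429*I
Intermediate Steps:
x = -23/4 (x = -8 + (5/4 + 6/6) = -8 + (5*(1/4) + 6*(1/6)) = -8 + (5/4 + 1) = -8 + 9/4 = -23/4 ≈ -5.7500)
t(l, v) = 79/4 - 23*v/4 (t(l, v) = -9 - 23*(-5 + v)/4 = -9 + (115/4 - 23*v/4) = 79/4 - 23*v/4)
sqrt(-5871 + (-20076/t(133, 14) - 14381/(-18046))) = sqrt(-5871 + (-20076/(79/4 - 23/4*14) - 14381/(-18046))) = sqrt(-5871 + (-20076/(79/4 - 161/2) - 14381*(-1/18046))) = sqrt(-5871 + (-20076/(-243/4) + 14381/18046)) = sqrt(-5871 + (-20076*(-4/243) + 14381/18046)) = sqrt(-5871 + (26768/81 + 14381/18046)) = sqrt(-5871 + 484220189/1461726) = sqrt(-8097573157/1461726) = I*sqrt(146128805191222)/162414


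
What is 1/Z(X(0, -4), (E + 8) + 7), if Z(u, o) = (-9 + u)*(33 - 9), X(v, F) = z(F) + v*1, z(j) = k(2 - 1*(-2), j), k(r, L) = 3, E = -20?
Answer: -1/144 ≈ -0.0069444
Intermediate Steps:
z(j) = 3
X(v, F) = 3 + v (X(v, F) = 3 + v*1 = 3 + v)
Z(u, o) = -216 + 24*u (Z(u, o) = (-9 + u)*24 = -216 + 24*u)
1/Z(X(0, -4), (E + 8) + 7) = 1/(-216 + 24*(3 + 0)) = 1/(-216 + 24*3) = 1/(-216 + 72) = 1/(-144) = -1/144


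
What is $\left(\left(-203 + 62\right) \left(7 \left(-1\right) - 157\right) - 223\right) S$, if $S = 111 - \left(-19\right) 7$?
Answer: $5587844$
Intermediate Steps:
$S = 244$ ($S = 111 - -133 = 111 + 133 = 244$)
$\left(\left(-203 + 62\right) \left(7 \left(-1\right) - 157\right) - 223\right) S = \left(\left(-203 + 62\right) \left(7 \left(-1\right) - 157\right) - 223\right) 244 = \left(- 141 \left(-7 - 157\right) - 223\right) 244 = \left(\left(-141\right) \left(-164\right) - 223\right) 244 = \left(23124 - 223\right) 244 = 22901 \cdot 244 = 5587844$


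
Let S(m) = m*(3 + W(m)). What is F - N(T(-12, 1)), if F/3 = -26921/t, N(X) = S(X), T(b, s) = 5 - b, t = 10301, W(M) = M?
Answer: -3583103/10301 ≈ -347.84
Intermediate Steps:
S(m) = m*(3 + m)
N(X) = X*(3 + X)
F = -80763/10301 (F = 3*(-26921/10301) = -80763/10301 ≈ -7.8403)
F - N(T(-12, 1)) = -80763/10301 - (5 - 1*(-12))*(3 + (5 - 1*(-12))) = -80763/10301 - (5 + 12)*(3 + (5 + 12)) = -80763/10301 - 17*(3 + 17) = -80763/10301 - 17*20 = -80763/10301 - 1*340 = -80763/10301 - 340 = -3583103/10301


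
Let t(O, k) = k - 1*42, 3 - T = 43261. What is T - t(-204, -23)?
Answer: -43193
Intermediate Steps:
T = -43258 (T = 3 - 1*43261 = 3 - 43261 = -43258)
t(O, k) = -42 + k (t(O, k) = k - 42 = -42 + k)
T - t(-204, -23) = -43258 - (-42 - 23) = -43258 - 1*(-65) = -43258 + 65 = -43193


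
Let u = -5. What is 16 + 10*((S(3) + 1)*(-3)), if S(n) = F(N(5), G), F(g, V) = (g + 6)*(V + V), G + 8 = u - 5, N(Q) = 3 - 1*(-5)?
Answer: 15106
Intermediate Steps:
N(Q) = 8 (N(Q) = 3 + 5 = 8)
G = -18 (G = -8 + (-5 - 5) = -8 - 10 = -18)
F(g, V) = 2*V*(6 + g) (F(g, V) = (6 + g)*(2*V) = 2*V*(6 + g))
S(n) = -504 (S(n) = 2*(-18)*(6 + 8) = 2*(-18)*14 = -504)
16 + 10*((S(3) + 1)*(-3)) = 16 + 10*((-504 + 1)*(-3)) = 16 + 10*(-503*(-3)) = 16 + 10*1509 = 16 + 15090 = 15106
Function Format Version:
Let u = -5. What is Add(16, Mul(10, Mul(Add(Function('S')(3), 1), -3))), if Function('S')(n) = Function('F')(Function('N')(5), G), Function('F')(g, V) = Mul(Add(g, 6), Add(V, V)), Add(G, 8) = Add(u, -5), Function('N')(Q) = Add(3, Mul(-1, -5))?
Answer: 15106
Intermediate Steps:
Function('N')(Q) = 8 (Function('N')(Q) = Add(3, 5) = 8)
G = -18 (G = Add(-8, Add(-5, -5)) = Add(-8, -10) = -18)
Function('F')(g, V) = Mul(2, V, Add(6, g)) (Function('F')(g, V) = Mul(Add(6, g), Mul(2, V)) = Mul(2, V, Add(6, g)))
Function('S')(n) = -504 (Function('S')(n) = Mul(2, -18, Add(6, 8)) = Mul(2, -18, 14) = -504)
Add(16, Mul(10, Mul(Add(Function('S')(3), 1), -3))) = Add(16, Mul(10, Mul(Add(-504, 1), -3))) = Add(16, Mul(10, Mul(-503, -3))) = Add(16, Mul(10, 1509)) = Add(16, 15090) = 15106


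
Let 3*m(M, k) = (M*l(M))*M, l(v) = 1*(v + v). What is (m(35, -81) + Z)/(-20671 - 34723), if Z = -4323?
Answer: -72781/166182 ≈ -0.43796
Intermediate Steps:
l(v) = 2*v (l(v) = 1*(2*v) = 2*v)
m(M, k) = 2*M**3/3 (m(M, k) = ((M*(2*M))*M)/3 = ((2*M**2)*M)/3 = (2*M**3)/3 = 2*M**3/3)
(m(35, -81) + Z)/(-20671 - 34723) = ((2/3)*35**3 - 4323)/(-20671 - 34723) = ((2/3)*42875 - 4323)/(-55394) = (85750/3 - 4323)*(-1/55394) = (72781/3)*(-1/55394) = -72781/166182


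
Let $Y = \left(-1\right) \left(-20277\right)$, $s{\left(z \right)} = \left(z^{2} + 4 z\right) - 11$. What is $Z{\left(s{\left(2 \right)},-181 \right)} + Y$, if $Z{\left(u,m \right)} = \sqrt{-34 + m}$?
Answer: $20277 + i \sqrt{215} \approx 20277.0 + 14.663 i$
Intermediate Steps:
$s{\left(z \right)} = -11 + z^{2} + 4 z$
$Y = 20277$
$Z{\left(s{\left(2 \right)},-181 \right)} + Y = \sqrt{-34 - 181} + 20277 = \sqrt{-215} + 20277 = i \sqrt{215} + 20277 = 20277 + i \sqrt{215}$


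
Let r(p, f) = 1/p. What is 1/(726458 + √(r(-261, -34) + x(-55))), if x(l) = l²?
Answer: 94802769/68870229567440 - 3*√5724049/68870229567440 ≈ 1.3764e-6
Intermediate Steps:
1/(726458 + √(r(-261, -34) + x(-55))) = 1/(726458 + √(1/(-261) + (-55)²)) = 1/(726458 + √(-1/261 + 3025)) = 1/(726458 + √(789524/261)) = 1/(726458 + 2*√5724049/87)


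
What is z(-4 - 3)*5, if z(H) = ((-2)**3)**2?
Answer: 320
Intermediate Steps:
z(H) = 64 (z(H) = (-8)**2 = 64)
z(-4 - 3)*5 = 64*5 = 320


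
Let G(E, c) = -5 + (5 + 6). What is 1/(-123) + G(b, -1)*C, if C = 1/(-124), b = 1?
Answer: -431/7626 ≈ -0.056517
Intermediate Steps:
G(E, c) = 6 (G(E, c) = -5 + 11 = 6)
C = -1/124 ≈ -0.0080645
1/(-123) + G(b, -1)*C = 1/(-123) + 6*(-1/124) = -1/123 - 3/62 = -431/7626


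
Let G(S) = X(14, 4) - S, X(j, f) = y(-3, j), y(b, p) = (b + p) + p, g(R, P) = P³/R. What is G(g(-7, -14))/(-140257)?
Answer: 367/140257 ≈ 0.0026166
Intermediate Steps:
y(b, p) = b + 2*p
X(j, f) = -3 + 2*j
G(S) = 25 - S (G(S) = (-3 + 2*14) - S = (-3 + 28) - S = 25 - S)
G(g(-7, -14))/(-140257) = (25 - (-14)³/(-7))/(-140257) = (25 - (-2744)*(-1)/7)*(-1/140257) = (25 - 1*392)*(-1/140257) = (25 - 392)*(-1/140257) = -367*(-1/140257) = 367/140257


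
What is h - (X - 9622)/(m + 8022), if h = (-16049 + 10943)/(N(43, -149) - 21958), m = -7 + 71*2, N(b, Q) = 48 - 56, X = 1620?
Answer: 36236929/29862777 ≈ 1.2134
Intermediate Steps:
N(b, Q) = -8
m = 135 (m = -7 + 142 = 135)
h = 851/3661 (h = (-16049 + 10943)/(-8 - 21958) = -5106/(-21966) = -5106*(-1/21966) = 851/3661 ≈ 0.23245)
h - (X - 9622)/(m + 8022) = 851/3661 - (1620 - 9622)/(135 + 8022) = 851/3661 - (-8002)/8157 = 851/3661 - 1*(-8002/8157) = 851/3661 + 8002/8157 = 36236929/29862777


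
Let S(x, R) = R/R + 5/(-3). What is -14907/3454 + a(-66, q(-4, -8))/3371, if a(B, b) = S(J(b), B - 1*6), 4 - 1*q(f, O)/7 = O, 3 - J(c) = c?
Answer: -150761399/34930302 ≈ -4.3161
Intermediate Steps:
J(c) = 3 - c
S(x, R) = -2/3 (S(x, R) = 1 + 5*(-1/3) = 1 - 5/3 = -2/3)
q(f, O) = 28 - 7*O
a(B, b) = -2/3
-14907/3454 + a(-66, q(-4, -8))/3371 = -14907/3454 - 2/3/3371 = -14907*1/3454 - 2/3*1/3371 = -14907/3454 - 2/10113 = -150761399/34930302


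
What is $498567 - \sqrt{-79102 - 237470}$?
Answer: $498567 - 2 i \sqrt{79143} \approx 4.9857 \cdot 10^{5} - 562.65 i$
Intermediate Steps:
$498567 - \sqrt{-79102 - 237470} = 498567 - \sqrt{-316572} = 498567 - 2 i \sqrt{79143}$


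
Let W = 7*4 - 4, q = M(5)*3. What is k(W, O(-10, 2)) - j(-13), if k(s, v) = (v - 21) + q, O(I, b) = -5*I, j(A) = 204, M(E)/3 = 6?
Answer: -121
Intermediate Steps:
M(E) = 18 (M(E) = 3*6 = 18)
q = 54 (q = 18*3 = 54)
W = 24 (W = 28 - 4 = 24)
k(s, v) = 33 + v (k(s, v) = (v - 21) + 54 = (-21 + v) + 54 = 33 + v)
k(W, O(-10, 2)) - j(-13) = (33 - 5*(-10)) - 1*204 = (33 + 50) - 204 = 83 - 204 = -121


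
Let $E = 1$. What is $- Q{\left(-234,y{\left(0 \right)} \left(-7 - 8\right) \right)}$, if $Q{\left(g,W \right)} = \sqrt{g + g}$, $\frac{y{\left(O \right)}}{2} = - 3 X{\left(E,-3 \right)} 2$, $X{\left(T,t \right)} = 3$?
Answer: $- 6 i \sqrt{13} \approx - 21.633 i$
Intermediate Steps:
$y{\left(O \right)} = -36$ ($y{\left(O \right)} = 2 \left(-3\right) 3 \cdot 2 = 2 \left(\left(-9\right) 2\right) = 2 \left(-18\right) = -36$)
$Q{\left(g,W \right)} = \sqrt{2} \sqrt{g}$ ($Q{\left(g,W \right)} = \sqrt{2 g} = \sqrt{2} \sqrt{g}$)
$- Q{\left(-234,y{\left(0 \right)} \left(-7 - 8\right) \right)} = - \sqrt{2} \sqrt{-234} = - \sqrt{2} \cdot 3 i \sqrt{26} = - 6 i \sqrt{13}$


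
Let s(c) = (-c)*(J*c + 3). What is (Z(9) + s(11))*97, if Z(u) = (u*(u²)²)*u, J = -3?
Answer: 51581787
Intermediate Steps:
s(c) = -c*(3 - 3*c) (s(c) = (-c)*(-3*c + 3) = (-c)*(3 - 3*c) = -c*(3 - 3*c))
Z(u) = u⁶ (Z(u) = (u*u⁴)*u = u⁵*u = u⁶)
(Z(9) + s(11))*97 = (9⁶ + 3*11*(-1 + 11))*97 = (531441 + 3*11*10)*97 = (531441 + 330)*97 = 531771*97 = 51581787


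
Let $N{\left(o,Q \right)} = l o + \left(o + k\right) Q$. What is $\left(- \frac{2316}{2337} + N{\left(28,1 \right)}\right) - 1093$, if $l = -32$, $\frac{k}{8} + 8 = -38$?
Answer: $- \frac{1815063}{779} \approx -2330.0$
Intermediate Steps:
$k = -368$ ($k = -64 + 8 \left(-38\right) = -64 - 304 = -368$)
$N{\left(o,Q \right)} = - 32 o + Q \left(-368 + o\right)$ ($N{\left(o,Q \right)} = - 32 o + \left(o - 368\right) Q = - 32 o + \left(-368 + o\right) Q = - 32 o + Q \left(-368 + o\right)$)
$\left(- \frac{2316}{2337} + N{\left(28,1 \right)}\right) - 1093 = \left(- \frac{2316}{2337} - 1236\right) - 1093 = \left(\left(-2316\right) \frac{1}{2337} - 1236\right) - 1093 = \left(- \frac{772}{779} - 1236\right) - 1093 = - \frac{963616}{779} - 1093 = - \frac{1815063}{779}$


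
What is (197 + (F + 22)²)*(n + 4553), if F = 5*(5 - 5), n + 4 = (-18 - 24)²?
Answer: 4299153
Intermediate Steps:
n = 1760 (n = -4 + (-18 - 24)² = -4 + (-42)² = -4 + 1764 = 1760)
F = 0 (F = 5*0 = 0)
(197 + (F + 22)²)*(n + 4553) = (197 + (0 + 22)²)*(1760 + 4553) = (197 + 22²)*6313 = (197 + 484)*6313 = 681*6313 = 4299153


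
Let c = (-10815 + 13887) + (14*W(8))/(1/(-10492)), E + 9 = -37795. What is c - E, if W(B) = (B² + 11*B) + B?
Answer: -23461204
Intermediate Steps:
W(B) = B² + 12*B
E = -37804 (E = -9 - 37795 = -37804)
c = -23499008 (c = (-10815 + 13887) + (14*(8*(12 + 8)))/(1/(-10492)) = 3072 + (14*(8*20))/(-1/10492) = 3072 + (14*160)*(-10492) = 3072 + 2240*(-10492) = 3072 - 23502080 = -23499008)
c - E = -23499008 - 1*(-37804) = -23499008 + 37804 = -23461204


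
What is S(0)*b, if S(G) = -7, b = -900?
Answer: 6300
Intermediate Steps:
S(0)*b = -7*(-900) = 6300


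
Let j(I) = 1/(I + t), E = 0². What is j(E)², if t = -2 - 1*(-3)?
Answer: 1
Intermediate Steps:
E = 0
t = 1 (t = -2 + 3 = 1)
j(I) = 1/(1 + I) (j(I) = 1/(I + 1) = 1/(1 + I))
j(E)² = (1/(1 + 0))² = (1/1)² = 1² = 1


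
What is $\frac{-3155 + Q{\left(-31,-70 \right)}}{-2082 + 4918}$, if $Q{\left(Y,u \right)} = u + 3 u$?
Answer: $- \frac{3435}{2836} \approx -1.2112$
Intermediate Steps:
$Q{\left(Y,u \right)} = 4 u$
$\frac{-3155 + Q{\left(-31,-70 \right)}}{-2082 + 4918} = \frac{-3155 + 4 \left(-70\right)}{-2082 + 4918} = \frac{-3155 - 280}{2836} = \left(-3435\right) \frac{1}{2836} = - \frac{3435}{2836}$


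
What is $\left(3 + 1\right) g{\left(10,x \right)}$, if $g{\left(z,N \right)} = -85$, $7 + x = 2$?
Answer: $-340$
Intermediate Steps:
$x = -5$ ($x = -7 + 2 = -5$)
$\left(3 + 1\right) g{\left(10,x \right)} = \left(3 + 1\right) \left(-85\right) = 4 \left(-85\right) = -340$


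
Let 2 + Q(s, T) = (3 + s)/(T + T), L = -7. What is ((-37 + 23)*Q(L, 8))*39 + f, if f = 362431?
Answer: 727319/2 ≈ 3.6366e+5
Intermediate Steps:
Q(s, T) = -2 + (3 + s)/(2*T) (Q(s, T) = -2 + (3 + s)/(T + T) = -2 + (3 + s)/((2*T)) = -2 + (3 + s)*(1/(2*T)) = -2 + (3 + s)/(2*T))
((-37 + 23)*Q(L, 8))*39 + f = ((-37 + 23)*((½)*(3 - 7 - 4*8)/8))*39 + 362431 = -7*(3 - 7 - 32)/8*39 + 362431 = -7*(-36)/8*39 + 362431 = -14*(-9/4)*39 + 362431 = (63/2)*39 + 362431 = 2457/2 + 362431 = 727319/2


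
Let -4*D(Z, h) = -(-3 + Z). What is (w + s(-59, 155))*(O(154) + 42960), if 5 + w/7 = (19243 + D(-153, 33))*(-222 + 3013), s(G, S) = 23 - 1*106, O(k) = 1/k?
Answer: 1241093498959815/77 ≈ 1.6118e+13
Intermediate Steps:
s(G, S) = -83 (s(G, S) = 23 - 106 = -83)
D(Z, h) = -¾ + Z/4 (D(Z, h) = -(-1)*(-3 + Z)/4 = -(3 - Z)/4 = -¾ + Z/4)
w = 375188513 (w = -35 + 7*((19243 + (-¾ + (¼)*(-153)))*(-222 + 3013)) = -35 + 7*((19243 + (-¾ - 153/4))*2791) = -35 + 7*((19243 - 39)*2791) = -35 + 7*(19204*2791) = -35 + 7*53598364 = -35 + 375188548 = 375188513)
(w + s(-59, 155))*(O(154) + 42960) = (375188513 - 83)*(1/154 + 42960) = 375188430*(1/154 + 42960) = 375188430*(6615841/154) = 1241093498959815/77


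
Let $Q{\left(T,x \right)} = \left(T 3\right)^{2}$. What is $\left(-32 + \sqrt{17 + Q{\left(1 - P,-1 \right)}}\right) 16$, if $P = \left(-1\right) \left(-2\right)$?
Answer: $-512 + 16 \sqrt{26} \approx -430.42$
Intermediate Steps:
$P = 2$
$Q{\left(T,x \right)} = 9 T^{2}$ ($Q{\left(T,x \right)} = \left(3 T\right)^{2} = 9 T^{2}$)
$\left(-32 + \sqrt{17 + Q{\left(1 - P,-1 \right)}}\right) 16 = \left(-32 + \sqrt{17 + 9 \left(1 - 2\right)^{2}}\right) 16 = \left(-32 + \sqrt{17 + 9 \left(-1\right)^{2}}\right) 16 = \left(-32 + \sqrt{17 + 9 \cdot 1}\right) 16 = \left(-32 + \sqrt{17 + 9}\right) 16 = \left(-32 + \sqrt{26}\right) 16 = -512 + 16 \sqrt{26}$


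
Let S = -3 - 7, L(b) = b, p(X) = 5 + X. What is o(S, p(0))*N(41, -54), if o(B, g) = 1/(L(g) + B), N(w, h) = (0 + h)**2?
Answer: -2916/5 ≈ -583.20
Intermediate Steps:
N(w, h) = h**2
S = -10
o(B, g) = 1/(B + g) (o(B, g) = 1/(g + B) = 1/(B + g))
o(S, p(0))*N(41, -54) = (-54)**2/(-10 + (5 + 0)) = 2916/(-10 + 5) = 2916/(-5) = -1/5*2916 = -2916/5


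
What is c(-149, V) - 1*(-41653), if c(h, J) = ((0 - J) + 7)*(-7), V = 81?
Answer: 42171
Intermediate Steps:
c(h, J) = -49 + 7*J (c(h, J) = (-J + 7)*(-7) = (7 - J)*(-7) = -49 + 7*J)
c(-149, V) - 1*(-41653) = (-49 + 7*81) - 1*(-41653) = (-49 + 567) + 41653 = 518 + 41653 = 42171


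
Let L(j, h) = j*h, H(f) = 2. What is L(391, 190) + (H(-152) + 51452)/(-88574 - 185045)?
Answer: 20327104056/273619 ≈ 74290.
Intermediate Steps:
L(j, h) = h*j
L(391, 190) + (H(-152) + 51452)/(-88574 - 185045) = 190*391 + (2 + 51452)/(-88574 - 185045) = 74290 + 51454/(-273619) = 74290 + 51454*(-1/273619) = 74290 - 51454/273619 = 20327104056/273619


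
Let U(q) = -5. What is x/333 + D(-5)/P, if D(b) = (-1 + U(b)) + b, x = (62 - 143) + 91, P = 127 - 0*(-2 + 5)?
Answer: -2393/42291 ≈ -0.056584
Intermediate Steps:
P = 127 (P = 127 - 0*3 = 127 - 1*0 = 127 + 0 = 127)
x = 10 (x = -81 + 91 = 10)
D(b) = -6 + b (D(b) = (-1 - 5) + b = -6 + b)
x/333 + D(-5)/P = 10/333 + (-6 - 5)/127 = 10*(1/333) - 11*1/127 = 10/333 - 11/127 = -2393/42291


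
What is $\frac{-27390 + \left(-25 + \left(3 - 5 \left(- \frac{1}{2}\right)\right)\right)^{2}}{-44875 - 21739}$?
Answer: $\frac{108039}{266456} \approx 0.40547$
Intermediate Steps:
$\frac{-27390 + \left(-25 + \left(3 - 5 \left(- \frac{1}{2}\right)\right)\right)^{2}}{-44875 - 21739} = \frac{-27390 + \left(-25 + \left(3 - 5 \left(\left(-1\right) \frac{1}{2}\right)\right)\right)^{2}}{-66614} = \left(-27390 + \left(-25 + \left(3 - - \frac{5}{2}\right)\right)^{2}\right) \left(- \frac{1}{66614}\right) = \left(-27390 + \left(-25 + \left(3 + \frac{5}{2}\right)\right)^{2}\right) \left(- \frac{1}{66614}\right) = \left(-27390 + \left(-25 + \frac{11}{2}\right)^{2}\right) \left(- \frac{1}{66614}\right) = \left(-27390 + \left(- \frac{39}{2}\right)^{2}\right) \left(- \frac{1}{66614}\right) = \left(-27390 + \frac{1521}{4}\right) \left(- \frac{1}{66614}\right) = \left(- \frac{108039}{4}\right) \left(- \frac{1}{66614}\right) = \frac{108039}{266456}$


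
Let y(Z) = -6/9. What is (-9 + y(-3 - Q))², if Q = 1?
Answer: 841/9 ≈ 93.444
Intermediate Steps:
y(Z) = -⅔ (y(Z) = -6*⅑ = -⅔)
(-9 + y(-3 - Q))² = (-9 - ⅔)² = (-29/3)² = 841/9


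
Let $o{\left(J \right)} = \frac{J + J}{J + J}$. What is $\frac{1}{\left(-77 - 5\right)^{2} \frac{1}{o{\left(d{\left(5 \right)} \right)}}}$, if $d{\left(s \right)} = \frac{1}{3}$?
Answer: $\frac{1}{6724} \approx 0.00014872$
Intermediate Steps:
$d{\left(s \right)} = \frac{1}{3}$
$o{\left(J \right)} = 1$ ($o{\left(J \right)} = \frac{2 J}{2 J} = 2 J \frac{1}{2 J} = 1$)
$\frac{1}{\left(-77 - 5\right)^{2} \frac{1}{o{\left(d{\left(5 \right)} \right)}}} = \frac{1}{\left(-77 - 5\right)^{2} \cdot 1^{-1}} = \frac{1}{\left(-82\right)^{2} \cdot 1} = \frac{1}{6724 \cdot 1} = \frac{1}{6724}$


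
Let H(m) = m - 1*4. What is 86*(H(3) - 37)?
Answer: -3268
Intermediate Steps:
H(m) = -4 + m (H(m) = m - 4 = -4 + m)
86*(H(3) - 37) = 86*((-4 + 3) - 37) = 86*(-1 - 37) = 86*(-38) = -3268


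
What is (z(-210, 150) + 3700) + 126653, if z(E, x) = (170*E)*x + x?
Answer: -5224497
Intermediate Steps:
z(E, x) = x + 170*E*x (z(E, x) = 170*E*x + x = x + 170*E*x)
(z(-210, 150) + 3700) + 126653 = (150*(1 + 170*(-210)) + 3700) + 126653 = (150*(1 - 35700) + 3700) + 126653 = (150*(-35699) + 3700) + 126653 = (-5354850 + 3700) + 126653 = -5351150 + 126653 = -5224497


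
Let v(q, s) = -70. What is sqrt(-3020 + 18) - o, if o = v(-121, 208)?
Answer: 70 + I*sqrt(3002) ≈ 70.0 + 54.791*I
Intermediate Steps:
o = -70
sqrt(-3020 + 18) - o = sqrt(-3020 + 18) - 1*(-70) = sqrt(-3002) + 70 = I*sqrt(3002) + 70 = 70 + I*sqrt(3002)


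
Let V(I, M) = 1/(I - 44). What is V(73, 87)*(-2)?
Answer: -2/29 ≈ -0.068966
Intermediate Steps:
V(I, M) = 1/(-44 + I)
V(73, 87)*(-2) = -2/(-44 + 73) = -2/29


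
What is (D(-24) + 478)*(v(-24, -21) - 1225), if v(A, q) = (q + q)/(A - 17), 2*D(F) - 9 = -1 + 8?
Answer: -24388938/41 ≈ -5.9485e+5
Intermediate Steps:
D(F) = 8 (D(F) = 9/2 + (-1 + 8)/2 = 9/2 + (½)*7 = 9/2 + 7/2 = 8)
v(A, q) = 2*q/(-17 + A) (v(A, q) = (2*q)/(-17 + A) = 2*q/(-17 + A))
(D(-24) + 478)*(v(-24, -21) - 1225) = (8 + 478)*(2*(-21)/(-17 - 24) - 1225) = 486*(2*(-21)/(-41) - 1225) = 486*(2*(-21)*(-1/41) - 1225) = 486*(42/41 - 1225) = 486*(-50183/41) = -24388938/41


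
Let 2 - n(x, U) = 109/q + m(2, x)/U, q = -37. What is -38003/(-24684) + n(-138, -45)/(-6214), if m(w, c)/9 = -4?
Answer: 1679574467/1091403060 ≈ 1.5389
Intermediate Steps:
m(w, c) = -36 (m(w, c) = 9*(-4) = -36)
n(x, U) = 183/37 + 36/U (n(x, U) = 2 - (109/(-37) - 36/U) = 2 - (109*(-1/37) - 36/U) = 2 - (-109/37 - 36/U) = 2 + (109/37 + 36/U) = 183/37 + 36/U)
-38003/(-24684) + n(-138, -45)/(-6214) = -38003/(-24684) + (183/37 + 36/(-45))/(-6214) = -38003*(-1/24684) + (183/37 + 36*(-1/45))*(-1/6214) = 38003/24684 + (183/37 - ⅘)*(-1/6214) = 38003/24684 + (767/185)*(-1/6214) = 38003/24684 - 59/88430 = 1679574467/1091403060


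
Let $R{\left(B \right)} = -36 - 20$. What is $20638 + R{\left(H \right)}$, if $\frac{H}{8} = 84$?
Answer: $20582$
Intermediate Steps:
$H = 672$ ($H = 8 \cdot 84 = 672$)
$R{\left(B \right)} = -56$ ($R{\left(B \right)} = -36 - 20 = -56$)
$20638 + R{\left(H \right)} = 20638 - 56 = 20582$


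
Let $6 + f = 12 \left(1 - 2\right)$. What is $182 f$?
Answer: $-3276$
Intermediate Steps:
$f = -18$ ($f = -6 + 12 \left(1 - 2\right) = -6 + 12 \left(-1\right) = -6 - 12 = -18$)
$182 f = 182 \left(-18\right) = -3276$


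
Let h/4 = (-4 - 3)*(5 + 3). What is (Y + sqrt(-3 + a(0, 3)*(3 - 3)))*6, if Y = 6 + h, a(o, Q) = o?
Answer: -1308 + 6*I*sqrt(3) ≈ -1308.0 + 10.392*I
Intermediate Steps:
h = -224 (h = 4*((-4 - 3)*(5 + 3)) = 4*(-7*8) = 4*(-56) = -224)
Y = -218 (Y = 6 - 224 = -218)
(Y + sqrt(-3 + a(0, 3)*(3 - 3)))*6 = (-218 + sqrt(-3 + 0*(3 - 3)))*6 = (-218 + sqrt(-3 + 0*0))*6 = (-218 + sqrt(-3 + 0))*6 = (-218 + sqrt(-3))*6 = (-218 + I*sqrt(3))*6 = -1308 + 6*I*sqrt(3)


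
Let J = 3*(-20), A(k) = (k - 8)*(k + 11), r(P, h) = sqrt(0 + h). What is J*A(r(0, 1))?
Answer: 5040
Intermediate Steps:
r(P, h) = sqrt(h)
A(k) = (-8 + k)*(11 + k)
J = -60
J*A(r(0, 1)) = -60*(-88 + (sqrt(1))**2 + 3*sqrt(1)) = -60*(-88 + 1**2 + 3*1) = -60*(-88 + 1 + 3) = -60*(-84) = 5040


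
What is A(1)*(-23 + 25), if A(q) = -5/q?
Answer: -10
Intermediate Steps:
A(1)*(-23 + 25) = (-5/1)*(-23 + 25) = -5*1*2 = -5*2 = -10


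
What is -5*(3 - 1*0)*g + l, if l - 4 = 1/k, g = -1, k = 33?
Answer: 628/33 ≈ 19.030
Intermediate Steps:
l = 133/33 (l = 4 + 1/33 = 133/33 ≈ 4.0303)
-5*(3 - 1*0)*g + l = -5*(3 - 1*0)*(-1) + 133/33 = -5*(3 + 0)*(-1) + 133/33 = -15*(-1) + 133/33 = -5*(-3) + 133/33 = 15 + 133/33 = 628/33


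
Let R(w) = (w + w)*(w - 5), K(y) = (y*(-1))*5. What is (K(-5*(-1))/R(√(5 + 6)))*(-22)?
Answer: -275/14 - 125*√11/14 ≈ -49.256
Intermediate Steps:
K(y) = -5*y (K(y) = -y*5 = -5*y)
R(w) = 2*w*(-5 + w) (R(w) = (2*w)*(-5 + w) = 2*w*(-5 + w))
(K(-5*(-1))/R(√(5 + 6)))*(-22) = ((-(-25)*(-1))/((2*√(5 + 6)*(-5 + √(5 + 6)))))*(-22) = ((-5*5)/((2*√11*(-5 + √11))))*(-22) = -25*√11/(22*(-5 + √11))*(-22) = 25*√11/(-5 + √11)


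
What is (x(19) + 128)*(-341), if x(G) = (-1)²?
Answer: -43989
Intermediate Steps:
x(G) = 1
(x(19) + 128)*(-341) = (1 + 128)*(-341) = 129*(-341) = -43989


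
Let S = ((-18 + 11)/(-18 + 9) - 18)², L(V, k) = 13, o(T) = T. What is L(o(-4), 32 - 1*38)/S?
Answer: 1053/24025 ≈ 0.043829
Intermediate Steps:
S = 24025/81 (S = (-7/(-9) - 18)² = (-7*(-⅑) - 18)² = (7/9 - 18)² = (-155/9)² = 24025/81 ≈ 296.60)
L(o(-4), 32 - 1*38)/S = 13/(24025/81) = 13*(81/24025) = 1053/24025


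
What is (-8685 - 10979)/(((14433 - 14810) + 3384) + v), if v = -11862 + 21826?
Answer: -19664/12971 ≈ -1.5160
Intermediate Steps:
v = 9964
(-8685 - 10979)/(((14433 - 14810) + 3384) + v) = (-8685 - 10979)/(((14433 - 14810) + 3384) + 9964) = -19664/((-377 + 3384) + 9964) = -19664/(3007 + 9964) = -19664/12971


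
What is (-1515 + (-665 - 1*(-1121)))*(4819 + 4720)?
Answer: -10101801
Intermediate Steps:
(-1515 + (-665 - 1*(-1121)))*(4819 + 4720) = (-1515 + (-665 + 1121))*9539 = (-1515 + 456)*9539 = -1059*9539 = -10101801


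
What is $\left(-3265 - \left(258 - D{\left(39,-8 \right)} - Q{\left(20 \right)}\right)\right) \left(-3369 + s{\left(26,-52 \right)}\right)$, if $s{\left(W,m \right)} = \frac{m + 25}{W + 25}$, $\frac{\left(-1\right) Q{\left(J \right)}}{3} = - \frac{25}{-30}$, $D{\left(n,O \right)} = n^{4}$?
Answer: $- \frac{132316579671}{17} \approx -7.7833 \cdot 10^{9}$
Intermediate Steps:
$Q{\left(J \right)} = - \frac{5}{2}$ ($Q{\left(J \right)} = - 3 \left(- \frac{25}{-30}\right) = - 3 \left(\left(-25\right) \left(- \frac{1}{30}\right)\right) = \left(-3\right) \frac{5}{6} = - \frac{5}{2}$)
$s{\left(W,m \right)} = \frac{25 + m}{25 + W}$
$\left(-3265 - \left(258 - D{\left(39,-8 \right)} - Q{\left(20 \right)}\right)\right) \left(-3369 + s{\left(26,-52 \right)}\right) = \left(-3265 - \left(\frac{521}{2} - 2313441\right)\right) \left(-3369 + \frac{25 - 52}{25 + 26}\right) = \left(-3265 + \left(\left(2313441 - \frac{5}{2}\right) - 258\right)\right) \left(-3369 + \frac{1}{51} \left(-27\right)\right) = \left(-3265 + \left(\frac{4626877}{2} - 258\right)\right) \left(-3369 + \frac{1}{51} \left(-27\right)\right) = \left(-3265 + \frac{4626361}{2}\right) \left(-3369 - \frac{9}{17}\right) = \frac{4619831}{2} \left(- \frac{57282}{17}\right) = - \frac{132316579671}{17}$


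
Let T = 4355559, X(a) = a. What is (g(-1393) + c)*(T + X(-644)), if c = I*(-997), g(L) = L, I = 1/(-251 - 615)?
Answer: -5249157601015/866 ≈ -6.0614e+9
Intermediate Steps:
I = -1/866 (I = 1/(-866) = -1/866 ≈ -0.0011547)
c = 997/866 (c = -1/866*(-997) = 997/866 ≈ 1.1513)
(g(-1393) + c)*(T + X(-644)) = (-1393 + 997/866)*(4355559 - 644) = -1205341/866*4354915 = -5249157601015/866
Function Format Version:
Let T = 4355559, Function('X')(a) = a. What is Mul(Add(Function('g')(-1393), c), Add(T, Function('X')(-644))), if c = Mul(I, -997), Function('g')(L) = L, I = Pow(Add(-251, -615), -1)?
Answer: Rational(-5249157601015, 866) ≈ -6.0614e+9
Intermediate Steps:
I = Rational(-1, 866) (I = Pow(-866, -1) = Rational(-1, 866) ≈ -0.0011547)
c = Rational(997, 866) (c = Mul(Rational(-1, 866), -997) = Rational(997, 866) ≈ 1.1513)
Mul(Add(Function('g')(-1393), c), Add(T, Function('X')(-644))) = Mul(Add(-1393, Rational(997, 866)), Add(4355559, -644)) = Mul(Rational(-1205341, 866), 4354915) = Rational(-5249157601015, 866)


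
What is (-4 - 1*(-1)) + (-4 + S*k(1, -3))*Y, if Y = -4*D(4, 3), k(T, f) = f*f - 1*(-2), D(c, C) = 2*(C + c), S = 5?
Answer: -2859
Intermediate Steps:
D(c, C) = 2*C + 2*c
k(T, f) = 2 + f² (k(T, f) = f² + 2 = 2 + f²)
Y = -56 (Y = -4*(2*3 + 2*4) = -4*(6 + 8) = -4*14 = -56)
(-4 - 1*(-1)) + (-4 + S*k(1, -3))*Y = (-4 - 1*(-1)) + (-4 + 5*(2 + (-3)²))*(-56) = (-4 + 1) + (-4 + 5*(2 + 9))*(-56) = -3 + (-4 + 5*11)*(-56) = -3 + (-4 + 55)*(-56) = -3 + 51*(-56) = -3 - 2856 = -2859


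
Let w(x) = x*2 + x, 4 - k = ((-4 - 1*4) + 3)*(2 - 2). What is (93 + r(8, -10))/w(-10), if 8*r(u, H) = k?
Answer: -187/60 ≈ -3.1167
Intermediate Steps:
k = 4 (k = 4 - ((-4 - 1*4) + 3)*(2 - 2) = 4 - ((-4 - 4) + 3)*0 = 4 - (-8 + 3)*0 = 4 - (-5)*0 = 4 - 1*0 = 4 + 0 = 4)
r(u, H) = 1/2 (r(u, H) = (1/8)*4 = 1/2)
w(x) = 3*x (w(x) = 2*x + x = 3*x)
(93 + r(8, -10))/w(-10) = (93 + 1/2)/((3*(-10))) = (187/2)/(-30) = (187/2)*(-1/30) = -187/60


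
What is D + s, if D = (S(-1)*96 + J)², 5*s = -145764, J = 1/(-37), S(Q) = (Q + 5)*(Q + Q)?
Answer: 3838078529/6845 ≈ 5.6071e+5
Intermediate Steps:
S(Q) = 2*Q*(5 + Q) (S(Q) = (5 + Q)*(2*Q) = 2*Q*(5 + Q))
J = -1/37 ≈ -0.027027
s = -145764/5 (s = (⅕)*(-145764) = -145764/5 ≈ -29153.)
D = 807525889/1369 (D = ((2*(-1)*(5 - 1))*96 - 1/37)² = ((2*(-1)*4)*96 - 1/37)² = (-8*96 - 1/37)² = (-768 - 1/37)² = (-28417/37)² = 807525889/1369 ≈ 5.8987e+5)
D + s = 807525889/1369 - 145764/5 = 3838078529/6845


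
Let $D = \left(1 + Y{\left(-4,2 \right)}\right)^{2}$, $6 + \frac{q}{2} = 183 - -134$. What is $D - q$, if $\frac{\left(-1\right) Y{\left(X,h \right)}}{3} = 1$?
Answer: $-618$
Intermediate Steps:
$Y{\left(X,h \right)} = -3$ ($Y{\left(X,h \right)} = \left(-3\right) 1 = -3$)
$q = 622$ ($q = -12 + 2 \left(183 - -134\right) = -12 + 2 \left(183 + 134\right) = -12 + 2 \cdot 317 = -12 + 634 = 622$)
$D = 4$ ($D = \left(1 - 3\right)^{2} = \left(-2\right)^{2} = 4$)
$D - q = 4 - 622 = -618$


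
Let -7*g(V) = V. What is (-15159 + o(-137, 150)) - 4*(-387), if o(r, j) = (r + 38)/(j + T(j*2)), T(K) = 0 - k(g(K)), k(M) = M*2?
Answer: -680571/50 ≈ -13611.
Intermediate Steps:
g(V) = -V/7
k(M) = 2*M
T(K) = 2*K/7 (T(K) = 0 - 2*(-K/7) = 0 - (-2)*K/7 = 0 + 2*K/7 = 2*K/7)
o(r, j) = 7*(38 + r)/(11*j) (o(r, j) = (r + 38)/(j + 2*(j*2)/7) = (38 + r)/(j + 2*(2*j)/7) = (38 + r)/(j + 4*j/7) = (38 + r)/((11*j/7)) = (38 + r)*(7/(11*j)) = 7*(38 + r)/(11*j))
(-15159 + o(-137, 150)) - 4*(-387) = (-15159 + (7/11)*(38 - 137)/150) - 4*(-387) = (-15159 + (7/11)*(1/150)*(-99)) + 1548 = (-15159 - 21/50) + 1548 = -757971/50 + 1548 = -680571/50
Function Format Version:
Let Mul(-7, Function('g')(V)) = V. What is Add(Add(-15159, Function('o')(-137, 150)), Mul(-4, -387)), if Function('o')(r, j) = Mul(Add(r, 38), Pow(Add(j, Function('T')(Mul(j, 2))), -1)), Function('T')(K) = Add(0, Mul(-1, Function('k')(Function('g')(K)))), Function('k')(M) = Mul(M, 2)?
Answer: Rational(-680571, 50) ≈ -13611.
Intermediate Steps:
Function('g')(V) = Mul(Rational(-1, 7), V)
Function('k')(M) = Mul(2, M)
Function('T')(K) = Mul(Rational(2, 7), K) (Function('T')(K) = Add(0, Mul(-1, Mul(2, Mul(Rational(-1, 7), K)))) = Add(0, Mul(-1, Mul(Rational(-2, 7), K))) = Add(0, Mul(Rational(2, 7), K)) = Mul(Rational(2, 7), K))
Function('o')(r, j) = Mul(Rational(7, 11), Pow(j, -1), Add(38, r)) (Function('o')(r, j) = Mul(Add(r, 38), Pow(Add(j, Mul(Rational(2, 7), Mul(j, 2))), -1)) = Mul(Add(38, r), Pow(Add(j, Mul(Rational(2, 7), Mul(2, j))), -1)) = Mul(Add(38, r), Pow(Add(j, Mul(Rational(4, 7), j)), -1)) = Mul(Add(38, r), Pow(Mul(Rational(11, 7), j), -1)) = Mul(Add(38, r), Mul(Rational(7, 11), Pow(j, -1))) = Mul(Rational(7, 11), Pow(j, -1), Add(38, r)))
Add(Add(-15159, Function('o')(-137, 150)), Mul(-4, -387)) = Add(Add(-15159, Mul(Rational(7, 11), Pow(150, -1), Add(38, -137))), Mul(-4, -387)) = Add(Add(-15159, Mul(Rational(7, 11), Rational(1, 150), -99)), 1548) = Add(Add(-15159, Rational(-21, 50)), 1548) = Add(Rational(-757971, 50), 1548) = Rational(-680571, 50)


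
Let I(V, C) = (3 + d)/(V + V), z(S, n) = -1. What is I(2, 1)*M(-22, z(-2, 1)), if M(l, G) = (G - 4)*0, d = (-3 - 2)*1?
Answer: 0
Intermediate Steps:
d = -5 (d = -5*1 = -5)
I(V, C) = -1/V (I(V, C) = (3 - 5)/(V + V) = -2*1/(2*V) = -1/V)
M(l, G) = 0 (M(l, G) = (-4 + G)*0 = 0)
I(2, 1)*M(-22, z(-2, 1)) = -1/2*0 = 0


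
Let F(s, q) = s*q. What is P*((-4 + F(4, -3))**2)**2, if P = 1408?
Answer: 92274688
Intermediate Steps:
F(s, q) = q*s
P*((-4 + F(4, -3))**2)**2 = 1408*((-4 - 3*4)**2)**2 = 1408*((-4 - 12)**2)**2 = 1408*((-16)**2)**2 = 1408*256**2 = 1408*65536 = 92274688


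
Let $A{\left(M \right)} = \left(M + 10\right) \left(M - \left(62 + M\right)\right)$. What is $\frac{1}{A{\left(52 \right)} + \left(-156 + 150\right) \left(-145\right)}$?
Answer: $- \frac{1}{2974} \approx -0.00033625$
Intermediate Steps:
$A{\left(M \right)} = -620 - 62 M$ ($A{\left(M \right)} = \left(10 + M\right) \left(-62\right) = -620 - 62 M$)
$\frac{1}{A{\left(52 \right)} + \left(-156 + 150\right) \left(-145\right)} = \frac{1}{\left(-620 - 3224\right) + \left(-156 + 150\right) \left(-145\right)} = \frac{1}{\left(-620 - 3224\right) - -870} = \frac{1}{-3844 + 870} = \frac{1}{-2974} = - \frac{1}{2974}$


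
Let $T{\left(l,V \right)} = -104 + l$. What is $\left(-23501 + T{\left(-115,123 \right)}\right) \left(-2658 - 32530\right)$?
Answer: $834659360$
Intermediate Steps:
$\left(-23501 + T{\left(-115,123 \right)}\right) \left(-2658 - 32530\right) = \left(-23501 - 219\right) \left(-2658 - 32530\right) = \left(-23501 - 219\right) \left(-35188\right) = \left(-23720\right) \left(-35188\right) = 834659360$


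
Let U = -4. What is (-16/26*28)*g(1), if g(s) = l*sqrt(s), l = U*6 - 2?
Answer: 448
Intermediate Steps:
l = -26 (l = -4*6 - 2 = -24 - 2 = -26)
g(s) = -26*sqrt(s)
(-16/26*28)*g(1) = (-16/26*28)*(-26*sqrt(1)) = (-16*1/26*28)*(-26*1) = -8/13*28*(-26) = -224/13*(-26) = 448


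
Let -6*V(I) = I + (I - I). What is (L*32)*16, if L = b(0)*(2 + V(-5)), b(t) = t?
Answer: 0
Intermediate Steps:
V(I) = -I/6 (V(I) = -(I + (I - I))/6 = -(I + 0)/6 = -I/6)
L = 0 (L = 0*(2 - ⅙*(-5)) = 0*(2 + ⅚) = 0*(17/6) = 0)
(L*32)*16 = (0*32)*16 = 0*16 = 0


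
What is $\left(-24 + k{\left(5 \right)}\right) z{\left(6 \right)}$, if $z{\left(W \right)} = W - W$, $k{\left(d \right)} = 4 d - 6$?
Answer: $0$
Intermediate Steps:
$k{\left(d \right)} = -6 + 4 d$
$z{\left(W \right)} = 0$
$\left(-24 + k{\left(5 \right)}\right) z{\left(6 \right)} = \left(-24 + \left(-6 + 4 \cdot 5\right)\right) 0 = \left(-24 + \left(-6 + 20\right)\right) 0 = \left(-24 + 14\right) 0 = \left(-10\right) 0 = 0$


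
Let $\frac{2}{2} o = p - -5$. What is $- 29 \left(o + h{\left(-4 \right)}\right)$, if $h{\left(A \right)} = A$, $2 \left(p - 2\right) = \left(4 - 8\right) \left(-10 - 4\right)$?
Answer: $-899$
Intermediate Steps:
$p = 30$ ($p = 2 + \frac{\left(4 - 8\right) \left(-10 - 4\right)}{2} = 2 + \frac{\left(-4\right) \left(-14\right)}{2} = 2 + \frac{1}{2} \cdot 56 = 2 + 28 = 30$)
$o = 35$ ($o = 30 - -5 = 30 + 5 = 35$)
$- 29 \left(o + h{\left(-4 \right)}\right) = - 29 \left(35 - 4\right) = \left(-29\right) 31 = -899$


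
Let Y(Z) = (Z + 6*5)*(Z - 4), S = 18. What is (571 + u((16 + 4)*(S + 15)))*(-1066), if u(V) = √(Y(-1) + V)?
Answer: -608686 - 1066*√515 ≈ -6.3288e+5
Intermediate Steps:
Y(Z) = (-4 + Z)*(30 + Z) (Y(Z) = (Z + 30)*(-4 + Z) = (30 + Z)*(-4 + Z) = (-4 + Z)*(30 + Z))
u(V) = √(-145 + V) (u(V) = √((-120 + (-1)² + 26*(-1)) + V) = √((-120 + 1 - 26) + V) = √(-145 + V))
(571 + u((16 + 4)*(S + 15)))*(-1066) = (571 + √(-145 + (16 + 4)*(18 + 15)))*(-1066) = (571 + √(-145 + 20*33))*(-1066) = (571 + √(-145 + 660))*(-1066) = (571 + √515)*(-1066) = -608686 - 1066*√515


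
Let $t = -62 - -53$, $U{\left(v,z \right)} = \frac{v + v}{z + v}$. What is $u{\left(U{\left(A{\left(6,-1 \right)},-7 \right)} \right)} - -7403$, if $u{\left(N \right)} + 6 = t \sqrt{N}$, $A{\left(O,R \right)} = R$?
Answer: $\frac{14785}{2} \approx 7392.5$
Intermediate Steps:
$U{\left(v,z \right)} = \frac{2 v}{v + z}$
$t = -9$ ($t = -62 + 53 = -9$)
$u{\left(N \right)} = -6 - 9 \sqrt{N}$
$u{\left(U{\left(A{\left(6,-1 \right)},-7 \right)} \right)} - -7403 = \left(-6 - 9 \sqrt{2 \left(-1\right) \frac{1}{-1 - 7}}\right) - -7403 = \left(-6 - 9 \sqrt{2 \left(-1\right) \frac{1}{-8}}\right) + 7403 = \left(-6 - 9 \sqrt{2 \left(-1\right) \left(- \frac{1}{8}\right)}\right) + 7403 = \left(-6 - \frac{9}{2}\right) + 7403 = - \frac{21}{2} + 7403 = \frac{14785}{2}$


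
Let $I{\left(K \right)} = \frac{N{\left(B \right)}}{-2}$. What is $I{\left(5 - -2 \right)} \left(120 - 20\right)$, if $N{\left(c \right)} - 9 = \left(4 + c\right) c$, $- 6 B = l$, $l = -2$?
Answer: $- \frac{4700}{9} \approx -522.22$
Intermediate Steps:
$B = \frac{1}{3}$ ($B = \left(- \frac{1}{6}\right) \left(-2\right) = \frac{1}{3} \approx 0.33333$)
$N{\left(c \right)} = 9 + c \left(4 + c\right)$ ($N{\left(c \right)} = 9 + \left(4 + c\right) c = 9 + c \left(4 + c\right)$)
$I{\left(K \right)} = - \frac{47}{9}$ ($I{\left(K \right)} = \frac{9 + \left(\frac{1}{3}\right)^{2} + 4 \cdot \frac{1}{3}}{-2} = \left(9 + \frac{1}{9} + \frac{4}{3}\right) \left(- \frac{1}{2}\right) = \frac{94}{9} \left(- \frac{1}{2}\right) = - \frac{47}{9}$)
$I{\left(5 - -2 \right)} \left(120 - 20\right) = - \frac{47 \left(120 - 20\right)}{9} = \left(- \frac{47}{9}\right) 100 = - \frac{4700}{9}$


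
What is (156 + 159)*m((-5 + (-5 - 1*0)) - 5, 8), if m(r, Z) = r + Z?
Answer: -2205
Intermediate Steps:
m(r, Z) = Z + r
(156 + 159)*m((-5 + (-5 - 1*0)) - 5, 8) = (156 + 159)*(8 + ((-5 + (-5 - 1*0)) - 5)) = 315*(8 + ((-5 + (-5 + 0)) - 5)) = 315*(8 + ((-5 - 5) - 5)) = 315*(8 + (-10 - 5)) = 315*(8 - 15) = 315*(-7) = -2205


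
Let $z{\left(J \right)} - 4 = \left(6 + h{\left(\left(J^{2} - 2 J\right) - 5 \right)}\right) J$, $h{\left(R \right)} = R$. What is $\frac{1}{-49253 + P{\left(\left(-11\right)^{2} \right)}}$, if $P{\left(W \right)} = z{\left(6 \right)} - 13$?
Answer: $- \frac{1}{49112} \approx -2.0362 \cdot 10^{-5}$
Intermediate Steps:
$z{\left(J \right)} = 4 + J \left(1 + J^{2} - 2 J\right)$ ($z{\left(J \right)} = 4 + \left(6 - \left(5 - J^{2} + 2 J\right)\right) J = 4 + \left(1 + J^{2} - 2 J\right) J = 4 + J \left(1 + J^{2} - 2 J\right)$)
$P{\left(W \right)} = 141$ ($P{\left(W \right)} = \left(4 + 6 + 6^{3} - 2 \cdot 6^{2}\right) - 13 = \left(4 + 6 + 216 - 72\right) - 13 = 154 - 13 = 141$)
$\frac{1}{-49253 + P{\left(\left(-11\right)^{2} \right)}} = \frac{1}{-49253 + 141} = \frac{1}{-49112} = - \frac{1}{49112}$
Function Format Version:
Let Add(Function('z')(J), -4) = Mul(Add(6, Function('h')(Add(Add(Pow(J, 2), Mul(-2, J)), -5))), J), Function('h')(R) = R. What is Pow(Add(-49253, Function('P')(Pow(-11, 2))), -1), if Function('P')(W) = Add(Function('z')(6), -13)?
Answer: Rational(-1, 49112) ≈ -2.0362e-5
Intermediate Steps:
Function('z')(J) = Add(4, Mul(J, Add(1, Pow(J, 2), Mul(-2, J)))) (Function('z')(J) = Add(4, Mul(Add(6, Add(Add(Pow(J, 2), Mul(-2, J)), -5)), J)) = Add(4, Mul(Add(6, Add(-5, Pow(J, 2), Mul(-2, J))), J)) = Add(4, Mul(Add(1, Pow(J, 2), Mul(-2, J)), J)) = Add(4, Mul(J, Add(1, Pow(J, 2), Mul(-2, J)))))
Function('P')(W) = 141 (Function('P')(W) = Add(Add(4, 6, Pow(6, 3), Mul(-2, Pow(6, 2))), -13) = Add(Add(4, 6, 216, Mul(-2, 36)), -13) = Add(Add(4, 6, 216, -72), -13) = Add(154, -13) = 141)
Pow(Add(-49253, Function('P')(Pow(-11, 2))), -1) = Pow(Add(-49253, 141), -1) = Pow(-49112, -1) = Rational(-1, 49112)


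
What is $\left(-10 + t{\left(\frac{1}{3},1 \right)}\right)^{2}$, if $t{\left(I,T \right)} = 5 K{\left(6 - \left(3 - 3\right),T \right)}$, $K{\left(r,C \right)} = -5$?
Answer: $1225$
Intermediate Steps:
$t{\left(I,T \right)} = -25$ ($t{\left(I,T \right)} = 5 \left(-5\right) = -25$)
$\left(-10 + t{\left(\frac{1}{3},1 \right)}\right)^{2} = \left(-10 - 25\right)^{2} = \left(-35\right)^{2} = 1225$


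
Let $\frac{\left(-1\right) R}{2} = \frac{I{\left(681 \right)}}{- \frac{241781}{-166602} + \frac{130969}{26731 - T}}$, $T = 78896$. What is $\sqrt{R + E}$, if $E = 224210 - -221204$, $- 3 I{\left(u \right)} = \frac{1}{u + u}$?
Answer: $\frac{4 \sqrt{1094441250941972600206757043621}}{6270097393113} \approx 667.39$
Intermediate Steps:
$I{\left(u \right)} = - \frac{1}{6 u}$ ($I{\left(u \right)} = - \frac{1}{3 \left(u + u\right)} = - \frac{1}{3 \cdot 2 u} = - \frac{\frac{1}{2} \frac{1}{u}}{3} = - \frac{1}{6 u}$)
$E = 445414$ ($E = 224210 + 221204 = 445414$)
$R = - \frac{2896931110}{6270097393113}$ ($R = - 2 \frac{\left(- \frac{1}{6}\right) \frac{1}{681}}{- \frac{241781}{-166602} + \frac{130969}{26731 - 78896}} = - 2 \frac{\left(- \frac{1}{6}\right) \frac{1}{681}}{\left(-241781\right) \left(- \frac{1}{166602}\right) + \frac{130969}{26731 - 78896}} = - 2 \left(- \frac{1}{4086 \left(\frac{241781}{166602} + \frac{130969}{-52165}\right)}\right) = - 2 \left(- \frac{1}{4086 \left(\frac{241781}{166602} + 130969 \left(- \frac{1}{52165}\right)\right)}\right) = - 2 \left(- \frac{1}{4086 \left(\frac{241781}{166602} - \frac{130969}{52165}\right)}\right) = - 2 \left(- \frac{1}{4086 \left(- \frac{9207191473}{8690793330}\right)}\right) = - 2 \left(\left(- \frac{1}{4086}\right) \left(- \frac{8690793330}{9207191473}\right)\right) = \left(-2\right) \frac{1448465555}{6270097393113} = - \frac{2896931110}{6270097393113} \approx -0.00046202$)
$\sqrt{R + E} = \sqrt{- \frac{2896931110}{6270097393113} + 445414} = \sqrt{\frac{2792789157359102672}{6270097393113}} = \frac{4 \sqrt{1094441250941972600206757043621}}{6270097393113}$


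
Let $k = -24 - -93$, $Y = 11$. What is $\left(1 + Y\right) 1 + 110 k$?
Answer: $7602$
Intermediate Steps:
$k = 69$ ($k = -24 + 93 = 69$)
$\left(1 + Y\right) 1 + 110 k = \left(1 + 11\right) 1 + 110 \cdot 69 = 12 \cdot 1 + 7590 = 12 + 7590 = 7602$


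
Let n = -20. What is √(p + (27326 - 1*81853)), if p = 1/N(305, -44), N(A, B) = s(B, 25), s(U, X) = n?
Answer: I*√5452705/10 ≈ 233.51*I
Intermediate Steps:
s(U, X) = -20
N(A, B) = -20
p = -1/20 (p = 1/(-20) = -1/20 ≈ -0.050000)
√(p + (27326 - 1*81853)) = √(-1/20 + (27326 - 1*81853)) = √(-1/20 + (27326 - 81853)) = √(-1/20 - 54527) = √(-1090541/20) = I*√5452705/10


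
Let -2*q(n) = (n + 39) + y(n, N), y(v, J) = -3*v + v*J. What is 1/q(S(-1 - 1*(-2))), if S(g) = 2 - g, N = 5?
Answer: -1/21 ≈ -0.047619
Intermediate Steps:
y(v, J) = -3*v + J*v
q(n) = -39/2 - 3*n/2 (q(n) = -((n + 39) + n*(-3 + 5))/2 = -((39 + n) + n*2)/2 = -((39 + n) + 2*n)/2 = -(39 + 3*n)/2 = -39/2 - 3*n/2)
1/q(S(-1 - 1*(-2))) = 1/(-39/2 - 3*(2 - (-1 - 1*(-2)))/2) = 1/(-39/2 - 3*(2 - (-1 + 2))/2) = 1/(-39/2 - 3*(2 - 1*1)/2) = 1/(-39/2 - 3*(2 - 1)/2) = 1/(-39/2 - 3/2*1) = 1/(-39/2 - 3/2) = 1/(-21) = -1/21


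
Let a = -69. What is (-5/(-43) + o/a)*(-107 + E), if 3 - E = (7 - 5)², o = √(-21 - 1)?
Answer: -540/43 + 36*I*√22/23 ≈ -12.558 + 7.3415*I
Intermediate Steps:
o = I*√22 (o = √(-22) = I*√22 ≈ 4.6904*I)
E = -1 (E = 3 - (7 - 5)² = 3 - 1*2² = 3 - 1*4 = 3 - 4 = -1)
(-5/(-43) + o/a)*(-107 + E) = (-5/(-43) + (I*√22)/(-69))*(-107 - 1) = (-5*(-1/43) + (I*√22)*(-1/69))*(-108) = (5/43 - I*√22/69)*(-108) = -540/43 + 36*I*√22/23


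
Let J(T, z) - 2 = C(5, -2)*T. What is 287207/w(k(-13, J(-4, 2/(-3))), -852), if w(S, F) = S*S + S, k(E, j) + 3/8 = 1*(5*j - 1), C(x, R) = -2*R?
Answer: 18381248/321473 ≈ 57.178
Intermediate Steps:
J(T, z) = 2 + 4*T (J(T, z) = 2 + (-2*(-2))*T = 2 + 4*T)
k(E, j) = -11/8 + 5*j (k(E, j) = -3/8 + 1*(5*j - 1) = -3/8 + 1*(-1 + 5*j) = -3/8 + (-1 + 5*j) = -11/8 + 5*j)
w(S, F) = S + S² (w(S, F) = S² + S = S + S²)
287207/w(k(-13, J(-4, 2/(-3))), -852) = 287207/(((-11/8 + 5*(2 + 4*(-4)))*(1 + (-11/8 + 5*(2 + 4*(-4)))))) = 287207/(((-11/8 + 5*(2 - 16))*(1 + (-11/8 + 5*(2 - 16))))) = 287207/(((-11/8 + 5*(-14))*(1 + (-11/8 + 5*(-14))))) = 287207/(((-11/8 - 70)*(1 + (-11/8 - 70)))) = 287207/((-571*(1 - 571/8)/8)) = 287207/((-571/8*(-563/8))) = 287207/(321473/64) = 287207*(64/321473) = 18381248/321473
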